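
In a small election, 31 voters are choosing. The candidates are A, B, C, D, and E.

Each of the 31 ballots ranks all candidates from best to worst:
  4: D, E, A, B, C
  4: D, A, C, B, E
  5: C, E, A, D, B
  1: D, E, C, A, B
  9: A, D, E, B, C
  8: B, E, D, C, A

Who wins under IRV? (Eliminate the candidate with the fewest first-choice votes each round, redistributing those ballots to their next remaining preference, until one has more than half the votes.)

Round 1: A 9, B 8, C 5, D 9, E 0. E eliminated.
Round 2: A 9, B 8, C 5, D 9. C eliminated.
Round 3: A 14, B 8, D 9. B eliminated.
Round 4: A 14, D 17. D has a majority (≥16).

D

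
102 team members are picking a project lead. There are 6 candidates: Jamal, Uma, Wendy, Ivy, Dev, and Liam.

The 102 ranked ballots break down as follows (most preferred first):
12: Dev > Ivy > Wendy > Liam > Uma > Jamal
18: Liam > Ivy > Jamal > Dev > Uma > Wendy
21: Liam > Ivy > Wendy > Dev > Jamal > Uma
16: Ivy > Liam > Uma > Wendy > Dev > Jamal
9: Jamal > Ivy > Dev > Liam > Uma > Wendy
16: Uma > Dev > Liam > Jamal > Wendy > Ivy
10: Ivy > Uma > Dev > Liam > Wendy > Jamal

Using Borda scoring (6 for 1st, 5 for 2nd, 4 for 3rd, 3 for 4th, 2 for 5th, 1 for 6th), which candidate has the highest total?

Jamal: 12×1 + 18×4 + 21×2 + 16×1 + 9×6 + 16×3 + 10×1 = 254
Uma: 12×2 + 18×2 + 21×1 + 16×4 + 9×2 + 16×6 + 10×5 = 309
Wendy: 12×4 + 18×1 + 21×4 + 16×3 + 9×1 + 16×2 + 10×2 = 259
Ivy: 12×5 + 18×5 + 21×5 + 16×6 + 9×5 + 16×1 + 10×6 = 472
Dev: 12×6 + 18×3 + 21×3 + 16×2 + 9×4 + 16×5 + 10×4 = 377
Liam: 12×3 + 18×6 + 21×6 + 16×5 + 9×3 + 16×4 + 10×3 = 471

Ivy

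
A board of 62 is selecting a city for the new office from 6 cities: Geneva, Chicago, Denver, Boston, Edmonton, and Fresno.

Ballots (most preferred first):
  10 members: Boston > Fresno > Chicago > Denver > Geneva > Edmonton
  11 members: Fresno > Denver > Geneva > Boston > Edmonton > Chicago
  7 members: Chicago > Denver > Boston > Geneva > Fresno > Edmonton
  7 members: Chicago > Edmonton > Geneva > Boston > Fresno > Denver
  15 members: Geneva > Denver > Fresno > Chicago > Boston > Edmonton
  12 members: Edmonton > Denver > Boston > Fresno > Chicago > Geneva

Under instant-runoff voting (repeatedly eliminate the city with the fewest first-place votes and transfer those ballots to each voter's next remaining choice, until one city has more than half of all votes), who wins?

Round 1: Geneva 15, Chicago 14, Denver 0, Boston 10, Edmonton 12, Fresno 11. Denver eliminated.
Round 2: Geneva 15, Chicago 14, Boston 10, Edmonton 12, Fresno 11. Boston eliminated.
Round 3: Geneva 15, Chicago 14, Edmonton 12, Fresno 21. Edmonton eliminated.
Round 4: Geneva 15, Chicago 14, Fresno 33. Fresno has a majority (≥32).

Fresno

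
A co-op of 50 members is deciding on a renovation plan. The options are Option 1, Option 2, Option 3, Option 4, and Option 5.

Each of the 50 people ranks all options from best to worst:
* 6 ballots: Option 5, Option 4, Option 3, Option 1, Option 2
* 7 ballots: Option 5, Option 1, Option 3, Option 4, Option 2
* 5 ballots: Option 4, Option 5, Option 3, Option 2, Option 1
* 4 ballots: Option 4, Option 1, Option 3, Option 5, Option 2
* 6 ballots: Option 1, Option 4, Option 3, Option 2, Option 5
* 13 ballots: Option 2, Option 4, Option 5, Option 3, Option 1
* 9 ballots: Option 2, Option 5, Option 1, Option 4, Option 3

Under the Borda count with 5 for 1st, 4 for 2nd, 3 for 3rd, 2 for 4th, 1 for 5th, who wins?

Option 1: 6×2 + 7×4 + 5×1 + 4×4 + 6×5 + 13×1 + 9×3 = 131
Option 2: 6×1 + 7×1 + 5×2 + 4×1 + 6×2 + 13×5 + 9×5 = 149
Option 3: 6×3 + 7×3 + 5×3 + 4×3 + 6×3 + 13×2 + 9×1 = 119
Option 4: 6×4 + 7×2 + 5×5 + 4×5 + 6×4 + 13×4 + 9×2 = 177
Option 5: 6×5 + 7×5 + 5×4 + 4×2 + 6×1 + 13×3 + 9×4 = 174

Option 4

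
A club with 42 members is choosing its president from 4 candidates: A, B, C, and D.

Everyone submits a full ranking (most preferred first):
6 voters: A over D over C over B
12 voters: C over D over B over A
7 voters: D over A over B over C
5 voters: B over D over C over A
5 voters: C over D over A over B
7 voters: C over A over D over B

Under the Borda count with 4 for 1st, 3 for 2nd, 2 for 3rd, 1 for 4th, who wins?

A: 6×4 + 12×1 + 7×3 + 5×1 + 5×2 + 7×3 = 93
B: 6×1 + 12×2 + 7×2 + 5×4 + 5×1 + 7×1 = 76
C: 6×2 + 12×4 + 7×1 + 5×2 + 5×4 + 7×4 = 125
D: 6×3 + 12×3 + 7×4 + 5×3 + 5×3 + 7×2 = 126

D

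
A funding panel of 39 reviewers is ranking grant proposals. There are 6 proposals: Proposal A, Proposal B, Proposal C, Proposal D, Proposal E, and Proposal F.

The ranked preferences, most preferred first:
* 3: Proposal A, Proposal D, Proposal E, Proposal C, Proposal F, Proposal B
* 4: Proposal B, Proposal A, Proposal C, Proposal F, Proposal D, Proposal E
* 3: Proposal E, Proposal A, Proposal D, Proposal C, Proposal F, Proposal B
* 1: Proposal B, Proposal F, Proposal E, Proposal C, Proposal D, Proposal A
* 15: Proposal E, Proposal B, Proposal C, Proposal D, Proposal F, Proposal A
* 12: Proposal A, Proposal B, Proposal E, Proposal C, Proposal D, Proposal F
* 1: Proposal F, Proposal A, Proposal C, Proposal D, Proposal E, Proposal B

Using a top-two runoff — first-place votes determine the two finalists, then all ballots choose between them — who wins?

Proposal A

Round 1 first-place votes: Proposal A 15, Proposal B 5, Proposal C 0, Proposal D 0, Proposal E 18, Proposal F 1. Proposal E and Proposal A advance.
Runoff: Proposal E is ranked above Proposal A on 19 ballots, Proposal A above Proposal E on 20.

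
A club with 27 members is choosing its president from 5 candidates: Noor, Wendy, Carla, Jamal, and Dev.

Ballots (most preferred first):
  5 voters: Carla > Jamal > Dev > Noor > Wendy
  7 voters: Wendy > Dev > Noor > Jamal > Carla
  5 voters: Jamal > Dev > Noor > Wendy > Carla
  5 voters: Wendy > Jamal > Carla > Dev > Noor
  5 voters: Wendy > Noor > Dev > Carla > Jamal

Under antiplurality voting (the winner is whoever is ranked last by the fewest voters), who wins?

Last-place votes: Noor 5, Wendy 5, Carla 12, Jamal 5, Dev 0.

Dev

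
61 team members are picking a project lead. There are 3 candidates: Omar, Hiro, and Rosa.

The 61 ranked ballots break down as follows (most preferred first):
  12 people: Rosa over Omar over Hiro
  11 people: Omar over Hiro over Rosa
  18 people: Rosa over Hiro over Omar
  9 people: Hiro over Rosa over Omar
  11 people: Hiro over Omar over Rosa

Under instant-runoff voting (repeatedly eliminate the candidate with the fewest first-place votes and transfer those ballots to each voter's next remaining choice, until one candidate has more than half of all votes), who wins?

Hiro

Round 1: Omar 11, Hiro 20, Rosa 30. Omar eliminated.
Round 2: Hiro 31, Rosa 30. Hiro has a majority (≥31).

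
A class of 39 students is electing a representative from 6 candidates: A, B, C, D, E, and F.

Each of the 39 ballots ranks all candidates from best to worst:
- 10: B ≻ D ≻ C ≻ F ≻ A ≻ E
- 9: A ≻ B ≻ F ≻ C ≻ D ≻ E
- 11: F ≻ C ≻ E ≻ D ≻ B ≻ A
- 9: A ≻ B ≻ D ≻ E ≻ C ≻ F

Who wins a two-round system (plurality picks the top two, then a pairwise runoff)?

Round 1 first-place votes: A 18, B 10, C 0, D 0, E 0, F 11. A and F advance.
Runoff: A is ranked above F on 18 ballots, F above A on 21.

F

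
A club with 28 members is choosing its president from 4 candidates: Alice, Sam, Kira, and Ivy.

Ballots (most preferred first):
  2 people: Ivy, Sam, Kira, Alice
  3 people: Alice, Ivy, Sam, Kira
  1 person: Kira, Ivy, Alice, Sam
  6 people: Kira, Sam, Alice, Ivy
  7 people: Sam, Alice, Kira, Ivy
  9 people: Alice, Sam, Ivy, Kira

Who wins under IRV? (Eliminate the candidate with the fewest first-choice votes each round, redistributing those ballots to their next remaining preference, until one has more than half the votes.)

Sam

Round 1: Alice 12, Sam 7, Kira 7, Ivy 2. Ivy eliminated.
Round 2: Alice 12, Sam 9, Kira 7. Kira eliminated.
Round 3: Alice 13, Sam 15. Sam has a majority (≥15).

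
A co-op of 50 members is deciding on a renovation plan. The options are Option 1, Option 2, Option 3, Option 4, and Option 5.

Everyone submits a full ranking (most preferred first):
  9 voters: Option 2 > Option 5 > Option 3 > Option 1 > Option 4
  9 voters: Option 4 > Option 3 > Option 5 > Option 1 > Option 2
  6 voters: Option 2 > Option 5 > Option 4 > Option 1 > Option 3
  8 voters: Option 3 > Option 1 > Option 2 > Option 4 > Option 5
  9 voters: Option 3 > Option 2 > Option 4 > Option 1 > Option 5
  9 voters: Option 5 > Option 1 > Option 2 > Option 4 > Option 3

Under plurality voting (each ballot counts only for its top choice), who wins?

Option 3

First-place votes: Option 1 0, Option 2 15, Option 3 17, Option 4 9, Option 5 9.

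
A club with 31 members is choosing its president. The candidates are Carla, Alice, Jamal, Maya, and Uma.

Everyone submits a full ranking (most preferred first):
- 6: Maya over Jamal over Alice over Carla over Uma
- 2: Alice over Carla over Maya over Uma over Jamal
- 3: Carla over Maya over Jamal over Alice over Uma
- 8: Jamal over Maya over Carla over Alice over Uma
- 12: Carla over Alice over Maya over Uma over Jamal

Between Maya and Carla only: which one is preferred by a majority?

Carla

Maya is ranked above Carla on 14 ballots; Carla above Maya on 17.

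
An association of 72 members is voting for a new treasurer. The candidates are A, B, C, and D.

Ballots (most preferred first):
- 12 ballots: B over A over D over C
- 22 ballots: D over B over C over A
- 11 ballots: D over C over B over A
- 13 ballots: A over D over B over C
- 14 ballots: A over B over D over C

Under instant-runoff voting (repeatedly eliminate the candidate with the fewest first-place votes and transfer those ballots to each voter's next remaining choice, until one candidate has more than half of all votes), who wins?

Round 1: A 27, B 12, C 0, D 33. C eliminated.
Round 2: A 27, B 12, D 33. B eliminated.
Round 3: A 39, D 33. A has a majority (≥37).

A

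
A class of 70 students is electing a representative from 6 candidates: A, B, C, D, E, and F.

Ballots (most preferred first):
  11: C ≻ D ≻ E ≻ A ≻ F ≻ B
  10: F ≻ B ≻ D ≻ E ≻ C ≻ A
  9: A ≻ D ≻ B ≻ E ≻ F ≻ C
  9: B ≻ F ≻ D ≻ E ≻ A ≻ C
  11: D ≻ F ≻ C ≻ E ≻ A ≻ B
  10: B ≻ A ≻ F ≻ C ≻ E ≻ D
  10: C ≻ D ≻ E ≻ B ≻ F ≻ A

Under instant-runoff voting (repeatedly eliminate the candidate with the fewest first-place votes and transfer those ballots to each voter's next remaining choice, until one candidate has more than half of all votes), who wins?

Round 1: A 9, B 19, C 21, D 11, E 0, F 10. E eliminated.
Round 2: A 9, B 19, C 21, D 11, F 10. A eliminated.
Round 3: B 19, C 21, D 20, F 10. F eliminated.
Round 4: B 29, C 21, D 20. D eliminated.
Round 5: B 38, C 32. B has a majority (≥36).

B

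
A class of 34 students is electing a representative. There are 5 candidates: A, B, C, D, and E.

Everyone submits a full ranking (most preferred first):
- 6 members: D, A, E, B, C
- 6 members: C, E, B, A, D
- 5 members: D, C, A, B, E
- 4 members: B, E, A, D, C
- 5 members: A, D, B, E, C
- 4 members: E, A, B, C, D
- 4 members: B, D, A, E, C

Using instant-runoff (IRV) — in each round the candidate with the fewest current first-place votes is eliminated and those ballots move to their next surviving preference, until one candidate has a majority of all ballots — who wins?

Round 1: A 5, B 8, C 6, D 11, E 4. E eliminated.
Round 2: A 9, B 8, C 6, D 11. C eliminated.
Round 3: A 9, B 14, D 11. A eliminated.
Round 4: B 18, D 16. B has a majority (≥18).

B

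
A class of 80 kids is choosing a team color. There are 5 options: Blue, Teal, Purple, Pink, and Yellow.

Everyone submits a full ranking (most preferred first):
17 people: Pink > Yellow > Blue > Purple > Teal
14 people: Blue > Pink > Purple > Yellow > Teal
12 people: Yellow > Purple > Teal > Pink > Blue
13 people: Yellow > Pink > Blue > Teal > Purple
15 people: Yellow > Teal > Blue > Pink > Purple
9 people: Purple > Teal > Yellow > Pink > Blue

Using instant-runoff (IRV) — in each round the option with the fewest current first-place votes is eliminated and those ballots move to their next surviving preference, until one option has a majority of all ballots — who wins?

Yellow

Round 1: Blue 14, Teal 0, Purple 9, Pink 17, Yellow 40. Teal eliminated.
Round 2: Blue 14, Purple 9, Pink 17, Yellow 40. Purple eliminated.
Round 3: Blue 14, Pink 17, Yellow 49. Yellow has a majority (≥41).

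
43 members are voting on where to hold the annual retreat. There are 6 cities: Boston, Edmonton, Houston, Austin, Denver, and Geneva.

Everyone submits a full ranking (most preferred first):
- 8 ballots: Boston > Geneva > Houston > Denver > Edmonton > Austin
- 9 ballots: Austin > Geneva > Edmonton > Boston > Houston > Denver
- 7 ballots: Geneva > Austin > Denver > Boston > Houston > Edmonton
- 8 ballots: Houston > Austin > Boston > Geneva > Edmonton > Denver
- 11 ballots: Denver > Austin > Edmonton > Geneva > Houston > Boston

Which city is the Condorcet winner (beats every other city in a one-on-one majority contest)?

Austin

Austin vs Boston: 35–8
Austin vs Edmonton: 35–8
Austin vs Houston: 27–16
Austin vs Denver: 24–19
Austin vs Geneva: 28–15
Austin beats every other city.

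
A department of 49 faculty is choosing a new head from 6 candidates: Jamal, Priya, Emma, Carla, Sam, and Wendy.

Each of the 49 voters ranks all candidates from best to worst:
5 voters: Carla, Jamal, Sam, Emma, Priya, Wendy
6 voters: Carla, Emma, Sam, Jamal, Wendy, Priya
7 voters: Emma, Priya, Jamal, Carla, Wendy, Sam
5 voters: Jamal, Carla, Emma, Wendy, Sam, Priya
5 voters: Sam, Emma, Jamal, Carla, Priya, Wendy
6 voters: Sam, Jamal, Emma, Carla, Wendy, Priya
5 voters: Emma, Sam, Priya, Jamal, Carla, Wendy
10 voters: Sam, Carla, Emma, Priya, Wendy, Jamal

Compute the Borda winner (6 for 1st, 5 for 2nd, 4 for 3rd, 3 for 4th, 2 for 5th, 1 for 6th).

Emma

Jamal: 5×5 + 6×3 + 7×4 + 5×6 + 5×4 + 6×5 + 5×3 + 10×1 = 176
Priya: 5×2 + 6×1 + 7×5 + 5×1 + 5×2 + 6×1 + 5×4 + 10×3 = 122
Emma: 5×3 + 6×5 + 7×6 + 5×4 + 5×5 + 6×4 + 5×6 + 10×4 = 226
Carla: 5×6 + 6×6 + 7×3 + 5×5 + 5×3 + 6×3 + 5×2 + 10×5 = 205
Sam: 5×4 + 6×4 + 7×1 + 5×2 + 5×6 + 6×6 + 5×5 + 10×6 = 212
Wendy: 5×1 + 6×2 + 7×2 + 5×3 + 5×1 + 6×2 + 5×1 + 10×2 = 88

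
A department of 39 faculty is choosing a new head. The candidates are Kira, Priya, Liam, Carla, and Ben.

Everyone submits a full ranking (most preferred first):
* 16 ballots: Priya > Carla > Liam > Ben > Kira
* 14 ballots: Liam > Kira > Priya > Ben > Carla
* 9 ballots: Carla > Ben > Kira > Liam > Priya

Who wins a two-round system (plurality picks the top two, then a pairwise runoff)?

Liam

Round 1 first-place votes: Kira 0, Priya 16, Liam 14, Carla 9, Ben 0. Priya and Liam advance.
Runoff: Priya is ranked above Liam on 16 ballots, Liam above Priya on 23.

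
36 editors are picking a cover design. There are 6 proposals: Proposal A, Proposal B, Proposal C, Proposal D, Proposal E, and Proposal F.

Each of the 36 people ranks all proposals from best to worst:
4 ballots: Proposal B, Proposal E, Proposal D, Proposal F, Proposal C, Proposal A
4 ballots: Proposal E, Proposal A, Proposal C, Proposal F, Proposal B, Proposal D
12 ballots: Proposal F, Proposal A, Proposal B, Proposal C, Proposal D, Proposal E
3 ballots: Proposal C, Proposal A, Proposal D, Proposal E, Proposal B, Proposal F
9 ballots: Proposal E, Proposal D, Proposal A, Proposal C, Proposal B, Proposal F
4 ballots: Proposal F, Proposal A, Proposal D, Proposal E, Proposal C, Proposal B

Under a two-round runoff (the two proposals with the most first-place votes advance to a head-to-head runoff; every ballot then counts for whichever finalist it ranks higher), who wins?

Round 1 first-place votes: Proposal A 0, Proposal B 4, Proposal C 3, Proposal D 0, Proposal E 13, Proposal F 16. Proposal F and Proposal E advance.
Runoff: Proposal F is ranked above Proposal E on 16 ballots, Proposal E above Proposal F on 20.

Proposal E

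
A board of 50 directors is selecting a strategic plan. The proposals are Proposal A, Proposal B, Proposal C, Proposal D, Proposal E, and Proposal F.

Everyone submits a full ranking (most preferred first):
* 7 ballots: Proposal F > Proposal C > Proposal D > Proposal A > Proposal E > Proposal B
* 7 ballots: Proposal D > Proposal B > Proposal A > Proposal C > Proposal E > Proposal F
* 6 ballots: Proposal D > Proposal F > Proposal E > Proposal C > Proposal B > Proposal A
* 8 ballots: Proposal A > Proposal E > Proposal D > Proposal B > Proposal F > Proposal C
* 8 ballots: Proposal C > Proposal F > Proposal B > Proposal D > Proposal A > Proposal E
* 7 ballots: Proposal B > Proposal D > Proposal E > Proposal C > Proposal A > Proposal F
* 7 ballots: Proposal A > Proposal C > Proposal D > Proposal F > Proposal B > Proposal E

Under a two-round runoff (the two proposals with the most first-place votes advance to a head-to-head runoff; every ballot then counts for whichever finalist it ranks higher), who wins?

Proposal D

Round 1 first-place votes: Proposal A 15, Proposal B 7, Proposal C 8, Proposal D 13, Proposal E 0, Proposal F 7. Proposal A and Proposal D advance.
Runoff: Proposal A is ranked above Proposal D on 15 ballots, Proposal D above Proposal A on 35.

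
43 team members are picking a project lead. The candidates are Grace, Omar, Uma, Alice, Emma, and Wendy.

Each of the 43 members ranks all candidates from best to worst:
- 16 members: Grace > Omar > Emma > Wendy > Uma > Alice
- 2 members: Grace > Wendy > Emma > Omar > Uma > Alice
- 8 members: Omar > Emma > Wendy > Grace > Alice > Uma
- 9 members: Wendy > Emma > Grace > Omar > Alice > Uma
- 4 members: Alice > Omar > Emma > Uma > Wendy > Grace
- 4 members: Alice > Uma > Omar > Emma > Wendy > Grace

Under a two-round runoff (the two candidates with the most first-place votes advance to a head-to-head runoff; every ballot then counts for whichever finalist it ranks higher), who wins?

Round 1 first-place votes: Grace 18, Omar 8, Uma 0, Alice 8, Emma 0, Wendy 9. Grace and Wendy advance.
Runoff: Grace is ranked above Wendy on 18 ballots, Wendy above Grace on 25.

Wendy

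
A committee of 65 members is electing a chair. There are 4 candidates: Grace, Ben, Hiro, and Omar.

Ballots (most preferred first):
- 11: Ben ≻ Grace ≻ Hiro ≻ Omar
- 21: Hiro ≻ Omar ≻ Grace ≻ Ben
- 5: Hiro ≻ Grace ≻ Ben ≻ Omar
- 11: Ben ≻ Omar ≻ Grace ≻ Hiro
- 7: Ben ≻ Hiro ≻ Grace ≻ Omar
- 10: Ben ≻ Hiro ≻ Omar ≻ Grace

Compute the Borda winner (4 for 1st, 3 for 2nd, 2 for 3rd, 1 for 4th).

Grace: 11×3 + 21×2 + 5×3 + 11×2 + 7×2 + 10×1 = 136
Ben: 11×4 + 21×1 + 5×2 + 11×4 + 7×4 + 10×4 = 187
Hiro: 11×2 + 21×4 + 5×4 + 11×1 + 7×3 + 10×3 = 188
Omar: 11×1 + 21×3 + 5×1 + 11×3 + 7×1 + 10×2 = 139

Hiro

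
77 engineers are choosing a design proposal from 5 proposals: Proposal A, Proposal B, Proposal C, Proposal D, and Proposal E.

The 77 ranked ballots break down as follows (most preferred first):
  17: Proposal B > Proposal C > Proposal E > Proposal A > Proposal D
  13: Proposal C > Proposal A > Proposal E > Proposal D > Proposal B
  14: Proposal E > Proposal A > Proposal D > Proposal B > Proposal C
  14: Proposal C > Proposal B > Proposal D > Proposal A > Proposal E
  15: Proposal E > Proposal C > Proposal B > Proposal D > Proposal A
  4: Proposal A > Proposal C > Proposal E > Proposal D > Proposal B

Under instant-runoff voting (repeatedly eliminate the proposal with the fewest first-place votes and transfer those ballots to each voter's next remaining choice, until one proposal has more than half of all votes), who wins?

Round 1: Proposal A 4, Proposal B 17, Proposal C 27, Proposal D 0, Proposal E 29. Proposal D eliminated.
Round 2: Proposal A 4, Proposal B 17, Proposal C 27, Proposal E 29. Proposal A eliminated.
Round 3: Proposal B 17, Proposal C 31, Proposal E 29. Proposal B eliminated.
Round 4: Proposal C 48, Proposal E 29. Proposal C has a majority (≥39).

Proposal C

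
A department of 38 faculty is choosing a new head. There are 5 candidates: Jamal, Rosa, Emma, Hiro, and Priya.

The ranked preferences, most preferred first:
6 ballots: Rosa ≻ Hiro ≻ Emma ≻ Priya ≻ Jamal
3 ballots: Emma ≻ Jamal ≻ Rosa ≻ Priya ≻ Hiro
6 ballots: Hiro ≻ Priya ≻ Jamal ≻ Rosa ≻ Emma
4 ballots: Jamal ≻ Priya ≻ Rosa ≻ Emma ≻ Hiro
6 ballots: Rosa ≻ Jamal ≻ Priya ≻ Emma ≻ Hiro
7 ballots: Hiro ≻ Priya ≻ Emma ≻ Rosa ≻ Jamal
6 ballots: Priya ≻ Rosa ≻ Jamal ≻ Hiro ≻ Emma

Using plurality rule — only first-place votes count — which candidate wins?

Hiro

First-place votes: Jamal 4, Rosa 12, Emma 3, Hiro 13, Priya 6.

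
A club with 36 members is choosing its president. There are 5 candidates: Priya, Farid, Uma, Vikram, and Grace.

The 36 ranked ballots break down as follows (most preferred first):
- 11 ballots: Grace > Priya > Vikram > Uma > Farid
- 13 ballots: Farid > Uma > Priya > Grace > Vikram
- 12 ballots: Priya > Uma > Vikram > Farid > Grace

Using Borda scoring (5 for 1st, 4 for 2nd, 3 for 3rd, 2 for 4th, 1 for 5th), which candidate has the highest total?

Priya: 11×4 + 13×3 + 12×5 = 143
Farid: 11×1 + 13×5 + 12×2 = 100
Uma: 11×2 + 13×4 + 12×4 = 122
Vikram: 11×3 + 13×1 + 12×3 = 82
Grace: 11×5 + 13×2 + 12×1 = 93

Priya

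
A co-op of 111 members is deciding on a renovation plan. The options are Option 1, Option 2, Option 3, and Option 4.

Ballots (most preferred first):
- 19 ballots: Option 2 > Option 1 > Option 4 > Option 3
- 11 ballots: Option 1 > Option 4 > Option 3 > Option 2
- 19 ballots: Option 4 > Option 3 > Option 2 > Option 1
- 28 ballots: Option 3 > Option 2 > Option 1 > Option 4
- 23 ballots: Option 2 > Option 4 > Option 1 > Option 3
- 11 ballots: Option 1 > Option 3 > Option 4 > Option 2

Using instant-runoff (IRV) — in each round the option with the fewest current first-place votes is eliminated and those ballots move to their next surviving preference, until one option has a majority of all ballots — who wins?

Option 3

Round 1: Option 1 22, Option 2 42, Option 3 28, Option 4 19. Option 4 eliminated.
Round 2: Option 1 22, Option 2 42, Option 3 47. Option 1 eliminated.
Round 3: Option 2 42, Option 3 69. Option 3 has a majority (≥56).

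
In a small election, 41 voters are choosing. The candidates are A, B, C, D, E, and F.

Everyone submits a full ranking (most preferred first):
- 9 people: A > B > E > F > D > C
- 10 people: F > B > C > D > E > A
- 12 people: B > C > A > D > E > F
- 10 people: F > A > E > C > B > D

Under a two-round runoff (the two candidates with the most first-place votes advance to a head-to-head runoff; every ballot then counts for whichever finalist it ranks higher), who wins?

B

Round 1 first-place votes: A 9, B 12, C 0, D 0, E 0, F 20. F and B advance.
Runoff: F is ranked above B on 20 ballots, B above F on 21.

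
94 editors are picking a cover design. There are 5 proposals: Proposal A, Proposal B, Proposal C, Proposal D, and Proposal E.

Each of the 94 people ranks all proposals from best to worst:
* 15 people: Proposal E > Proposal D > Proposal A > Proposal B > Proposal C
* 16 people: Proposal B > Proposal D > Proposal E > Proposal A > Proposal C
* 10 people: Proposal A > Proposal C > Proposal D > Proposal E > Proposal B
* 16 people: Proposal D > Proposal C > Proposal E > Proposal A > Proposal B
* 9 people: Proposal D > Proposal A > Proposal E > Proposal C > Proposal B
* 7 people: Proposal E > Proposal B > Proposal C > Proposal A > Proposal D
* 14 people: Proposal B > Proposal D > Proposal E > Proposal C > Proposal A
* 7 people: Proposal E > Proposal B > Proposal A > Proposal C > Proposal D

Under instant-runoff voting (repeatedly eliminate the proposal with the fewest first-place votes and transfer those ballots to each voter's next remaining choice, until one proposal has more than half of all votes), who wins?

Proposal D

Round 1: Proposal A 10, Proposal B 30, Proposal C 0, Proposal D 25, Proposal E 29. Proposal C eliminated.
Round 2: Proposal A 10, Proposal B 30, Proposal D 25, Proposal E 29. Proposal A eliminated.
Round 3: Proposal B 30, Proposal D 35, Proposal E 29. Proposal E eliminated.
Round 4: Proposal B 44, Proposal D 50. Proposal D has a majority (≥48).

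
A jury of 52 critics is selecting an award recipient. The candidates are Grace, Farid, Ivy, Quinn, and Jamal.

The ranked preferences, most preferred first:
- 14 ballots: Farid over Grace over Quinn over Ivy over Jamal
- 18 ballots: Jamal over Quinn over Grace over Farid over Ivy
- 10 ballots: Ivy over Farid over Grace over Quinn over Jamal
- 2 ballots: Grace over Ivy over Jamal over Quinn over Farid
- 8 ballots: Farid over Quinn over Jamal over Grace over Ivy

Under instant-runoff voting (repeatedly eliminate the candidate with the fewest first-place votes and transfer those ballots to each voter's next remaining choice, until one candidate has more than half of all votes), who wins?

Farid

Round 1: Grace 2, Farid 22, Ivy 10, Quinn 0, Jamal 18. Quinn eliminated.
Round 2: Grace 2, Farid 22, Ivy 10, Jamal 18. Grace eliminated.
Round 3: Farid 22, Ivy 12, Jamal 18. Ivy eliminated.
Round 4: Farid 32, Jamal 20. Farid has a majority (≥27).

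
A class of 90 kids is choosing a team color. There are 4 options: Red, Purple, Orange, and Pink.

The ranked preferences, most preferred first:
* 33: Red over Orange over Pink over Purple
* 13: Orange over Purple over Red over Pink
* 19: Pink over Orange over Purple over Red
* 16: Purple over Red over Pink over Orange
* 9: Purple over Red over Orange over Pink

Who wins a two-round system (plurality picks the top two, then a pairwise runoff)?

Purple

Round 1 first-place votes: Red 33, Purple 25, Orange 13, Pink 19. Red and Purple advance.
Runoff: Red is ranked above Purple on 33 ballots, Purple above Red on 57.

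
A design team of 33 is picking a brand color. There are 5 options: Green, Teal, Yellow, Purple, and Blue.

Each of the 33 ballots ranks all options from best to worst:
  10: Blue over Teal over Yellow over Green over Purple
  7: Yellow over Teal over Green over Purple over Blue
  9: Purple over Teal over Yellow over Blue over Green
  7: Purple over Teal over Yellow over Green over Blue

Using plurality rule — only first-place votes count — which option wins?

Purple

First-place votes: Green 0, Teal 0, Yellow 7, Purple 16, Blue 10.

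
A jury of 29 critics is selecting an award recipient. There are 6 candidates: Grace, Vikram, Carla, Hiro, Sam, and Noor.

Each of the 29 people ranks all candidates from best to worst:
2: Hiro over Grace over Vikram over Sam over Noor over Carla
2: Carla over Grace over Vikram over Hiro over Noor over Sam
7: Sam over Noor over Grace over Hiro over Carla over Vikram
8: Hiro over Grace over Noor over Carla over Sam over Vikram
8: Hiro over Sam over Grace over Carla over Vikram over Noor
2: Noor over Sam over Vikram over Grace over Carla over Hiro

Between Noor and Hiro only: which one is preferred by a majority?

Noor is ranked above Hiro on 9 ballots; Hiro above Noor on 20.

Hiro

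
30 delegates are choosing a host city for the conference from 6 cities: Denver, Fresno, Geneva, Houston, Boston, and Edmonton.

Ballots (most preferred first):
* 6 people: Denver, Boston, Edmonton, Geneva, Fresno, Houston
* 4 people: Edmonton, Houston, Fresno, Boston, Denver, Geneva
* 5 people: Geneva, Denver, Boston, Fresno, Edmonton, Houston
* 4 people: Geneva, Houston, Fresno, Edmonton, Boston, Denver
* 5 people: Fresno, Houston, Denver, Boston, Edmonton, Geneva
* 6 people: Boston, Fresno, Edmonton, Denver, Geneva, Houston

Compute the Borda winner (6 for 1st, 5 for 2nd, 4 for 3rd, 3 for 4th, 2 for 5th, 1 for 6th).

Denver: 6×6 + 4×2 + 5×5 + 4×1 + 5×4 + 6×3 = 111
Fresno: 6×2 + 4×4 + 5×3 + 4×4 + 5×6 + 6×5 = 119
Geneva: 6×3 + 4×1 + 5×6 + 4×6 + 5×1 + 6×2 = 93
Houston: 6×1 + 4×5 + 5×1 + 4×5 + 5×5 + 6×1 = 82
Boston: 6×5 + 4×3 + 5×4 + 4×2 + 5×3 + 6×6 = 121
Edmonton: 6×4 + 4×6 + 5×2 + 4×3 + 5×2 + 6×4 = 104

Boston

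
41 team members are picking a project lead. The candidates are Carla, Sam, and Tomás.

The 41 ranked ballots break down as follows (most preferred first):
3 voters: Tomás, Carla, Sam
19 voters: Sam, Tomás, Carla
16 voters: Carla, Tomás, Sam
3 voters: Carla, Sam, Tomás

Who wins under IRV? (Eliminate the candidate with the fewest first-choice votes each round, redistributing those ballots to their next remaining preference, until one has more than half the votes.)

Round 1: Carla 19, Sam 19, Tomás 3. Tomás eliminated.
Round 2: Carla 22, Sam 19. Carla has a majority (≥21).

Carla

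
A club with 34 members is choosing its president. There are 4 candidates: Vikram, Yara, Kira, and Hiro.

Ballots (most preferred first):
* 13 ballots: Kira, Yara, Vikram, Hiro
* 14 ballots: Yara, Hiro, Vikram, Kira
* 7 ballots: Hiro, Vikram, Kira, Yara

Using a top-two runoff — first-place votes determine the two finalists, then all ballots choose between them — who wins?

Round 1 first-place votes: Vikram 0, Yara 14, Kira 13, Hiro 7. Yara and Kira advance.
Runoff: Yara is ranked above Kira on 14 ballots, Kira above Yara on 20.

Kira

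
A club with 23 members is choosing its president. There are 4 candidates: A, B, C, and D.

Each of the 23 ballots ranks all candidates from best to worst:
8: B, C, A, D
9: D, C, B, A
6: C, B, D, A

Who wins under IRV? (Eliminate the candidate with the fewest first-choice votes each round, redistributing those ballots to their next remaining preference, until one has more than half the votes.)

B

Round 1: A 0, B 8, C 6, D 9. A eliminated.
Round 2: B 8, C 6, D 9. C eliminated.
Round 3: B 14, D 9. B has a majority (≥12).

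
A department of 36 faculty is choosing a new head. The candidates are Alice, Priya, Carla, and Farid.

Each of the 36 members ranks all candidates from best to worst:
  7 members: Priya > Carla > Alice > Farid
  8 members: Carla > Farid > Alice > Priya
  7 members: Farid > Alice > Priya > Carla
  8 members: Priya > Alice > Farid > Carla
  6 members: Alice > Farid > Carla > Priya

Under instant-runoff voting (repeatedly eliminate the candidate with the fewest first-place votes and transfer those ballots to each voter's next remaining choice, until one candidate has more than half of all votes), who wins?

Farid

Round 1: Alice 6, Priya 15, Carla 8, Farid 7. Alice eliminated.
Round 2: Priya 15, Carla 8, Farid 13. Carla eliminated.
Round 3: Priya 15, Farid 21. Farid has a majority (≥19).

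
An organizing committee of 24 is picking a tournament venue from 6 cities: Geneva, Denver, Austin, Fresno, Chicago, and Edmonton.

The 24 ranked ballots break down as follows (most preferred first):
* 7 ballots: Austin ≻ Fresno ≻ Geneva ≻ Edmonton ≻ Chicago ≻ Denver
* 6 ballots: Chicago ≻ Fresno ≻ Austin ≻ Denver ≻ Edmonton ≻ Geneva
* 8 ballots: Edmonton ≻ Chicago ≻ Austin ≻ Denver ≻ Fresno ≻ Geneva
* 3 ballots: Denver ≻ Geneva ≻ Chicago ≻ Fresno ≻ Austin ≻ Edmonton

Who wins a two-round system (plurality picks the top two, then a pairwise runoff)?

Round 1 first-place votes: Geneva 0, Denver 3, Austin 7, Fresno 0, Chicago 6, Edmonton 8. Edmonton and Austin advance.
Runoff: Edmonton is ranked above Austin on 8 ballots, Austin above Edmonton on 16.

Austin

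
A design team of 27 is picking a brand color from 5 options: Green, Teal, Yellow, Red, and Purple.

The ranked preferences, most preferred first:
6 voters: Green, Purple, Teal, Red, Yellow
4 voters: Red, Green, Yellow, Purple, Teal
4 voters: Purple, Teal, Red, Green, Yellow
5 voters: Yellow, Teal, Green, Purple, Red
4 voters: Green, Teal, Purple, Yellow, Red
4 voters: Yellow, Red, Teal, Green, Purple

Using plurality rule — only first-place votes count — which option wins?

Green

First-place votes: Green 10, Teal 0, Yellow 9, Red 4, Purple 4.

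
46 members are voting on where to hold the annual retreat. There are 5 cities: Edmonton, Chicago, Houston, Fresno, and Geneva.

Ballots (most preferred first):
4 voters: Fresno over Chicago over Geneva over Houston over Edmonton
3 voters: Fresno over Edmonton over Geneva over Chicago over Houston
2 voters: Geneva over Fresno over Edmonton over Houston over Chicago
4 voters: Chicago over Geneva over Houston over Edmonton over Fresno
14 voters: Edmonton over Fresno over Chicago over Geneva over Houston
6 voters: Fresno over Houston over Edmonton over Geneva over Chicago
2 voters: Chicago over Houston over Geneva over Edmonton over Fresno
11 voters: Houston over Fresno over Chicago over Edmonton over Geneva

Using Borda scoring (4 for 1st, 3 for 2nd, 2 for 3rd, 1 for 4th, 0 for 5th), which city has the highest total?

Fresno

Edmonton: 4×0 + 3×3 + 2×2 + 4×1 + 14×4 + 6×2 + 2×1 + 11×1 = 98
Chicago: 4×3 + 3×1 + 2×0 + 4×4 + 14×2 + 6×0 + 2×4 + 11×2 = 89
Houston: 4×1 + 3×0 + 2×1 + 4×2 + 14×0 + 6×3 + 2×3 + 11×4 = 82
Fresno: 4×4 + 3×4 + 2×3 + 4×0 + 14×3 + 6×4 + 2×0 + 11×3 = 133
Geneva: 4×2 + 3×2 + 2×4 + 4×3 + 14×1 + 6×1 + 2×2 + 11×0 = 58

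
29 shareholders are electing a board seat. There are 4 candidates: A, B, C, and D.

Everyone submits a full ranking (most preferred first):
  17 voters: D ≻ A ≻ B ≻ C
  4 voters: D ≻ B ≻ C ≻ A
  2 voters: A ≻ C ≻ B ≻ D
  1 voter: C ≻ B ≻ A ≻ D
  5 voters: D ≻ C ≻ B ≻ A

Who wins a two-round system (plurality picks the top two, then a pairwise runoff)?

D

Round 1 first-place votes: A 2, B 0, C 1, D 26. D and A advance.
Runoff: D is ranked above A on 26 ballots, A above D on 3.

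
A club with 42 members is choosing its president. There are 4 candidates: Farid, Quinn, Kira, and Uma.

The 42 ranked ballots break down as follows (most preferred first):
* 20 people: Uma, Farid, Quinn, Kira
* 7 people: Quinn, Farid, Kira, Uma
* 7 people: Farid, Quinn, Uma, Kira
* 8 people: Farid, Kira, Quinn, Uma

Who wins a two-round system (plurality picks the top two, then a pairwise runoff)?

Farid

Round 1 first-place votes: Farid 15, Quinn 7, Kira 0, Uma 20. Uma and Farid advance.
Runoff: Uma is ranked above Farid on 20 ballots, Farid above Uma on 22.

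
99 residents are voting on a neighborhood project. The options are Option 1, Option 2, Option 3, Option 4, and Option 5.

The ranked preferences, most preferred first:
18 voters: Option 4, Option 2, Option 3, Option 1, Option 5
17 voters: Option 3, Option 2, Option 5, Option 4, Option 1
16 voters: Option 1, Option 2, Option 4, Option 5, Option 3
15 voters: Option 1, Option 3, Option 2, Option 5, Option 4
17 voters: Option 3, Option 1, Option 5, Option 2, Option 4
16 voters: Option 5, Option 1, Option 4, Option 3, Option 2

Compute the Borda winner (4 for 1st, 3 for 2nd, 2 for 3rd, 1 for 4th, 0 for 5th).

Option 1: 18×1 + 17×0 + 16×4 + 15×4 + 17×3 + 16×3 = 241
Option 2: 18×3 + 17×3 + 16×3 + 15×2 + 17×1 + 16×0 = 200
Option 3: 18×2 + 17×4 + 16×0 + 15×3 + 17×4 + 16×1 = 233
Option 4: 18×4 + 17×1 + 16×2 + 15×0 + 17×0 + 16×2 = 153
Option 5: 18×0 + 17×2 + 16×1 + 15×1 + 17×2 + 16×4 = 163

Option 1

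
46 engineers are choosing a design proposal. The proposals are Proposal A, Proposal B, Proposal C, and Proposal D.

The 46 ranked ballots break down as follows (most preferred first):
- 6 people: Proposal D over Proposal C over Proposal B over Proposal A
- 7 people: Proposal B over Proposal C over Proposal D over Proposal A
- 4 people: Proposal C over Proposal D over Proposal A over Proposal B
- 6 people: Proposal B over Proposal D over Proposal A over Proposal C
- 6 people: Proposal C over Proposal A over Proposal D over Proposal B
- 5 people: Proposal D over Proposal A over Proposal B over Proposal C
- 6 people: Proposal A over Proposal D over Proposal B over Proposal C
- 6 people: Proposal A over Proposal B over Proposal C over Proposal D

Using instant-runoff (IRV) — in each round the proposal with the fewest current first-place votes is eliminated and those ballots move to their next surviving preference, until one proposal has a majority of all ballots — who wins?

Proposal D

Round 1: Proposal A 12, Proposal B 13, Proposal C 10, Proposal D 11. Proposal C eliminated.
Round 2: Proposal A 18, Proposal B 13, Proposal D 15. Proposal B eliminated.
Round 3: Proposal A 18, Proposal D 28. Proposal D has a majority (≥24).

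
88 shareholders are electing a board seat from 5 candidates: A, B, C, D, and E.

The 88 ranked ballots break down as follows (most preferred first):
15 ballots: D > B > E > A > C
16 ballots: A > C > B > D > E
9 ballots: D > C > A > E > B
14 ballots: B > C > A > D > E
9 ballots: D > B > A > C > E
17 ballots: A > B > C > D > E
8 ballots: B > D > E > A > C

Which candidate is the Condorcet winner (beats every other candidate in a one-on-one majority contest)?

B vs A: 46–42
B vs C: 63–25
B vs D: 55–33
B vs E: 79–9
B beats every other candidate.

B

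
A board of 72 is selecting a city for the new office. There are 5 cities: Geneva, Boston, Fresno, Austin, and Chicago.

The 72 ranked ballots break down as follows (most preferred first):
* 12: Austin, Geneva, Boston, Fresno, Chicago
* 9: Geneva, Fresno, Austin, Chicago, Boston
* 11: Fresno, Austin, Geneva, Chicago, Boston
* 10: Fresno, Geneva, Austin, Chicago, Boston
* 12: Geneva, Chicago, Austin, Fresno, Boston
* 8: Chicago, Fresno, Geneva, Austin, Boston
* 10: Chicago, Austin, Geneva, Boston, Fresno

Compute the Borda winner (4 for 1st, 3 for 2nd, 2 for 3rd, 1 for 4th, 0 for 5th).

Geneva: 12×3 + 9×4 + 11×2 + 10×3 + 12×4 + 8×2 + 10×2 = 208
Boston: 12×2 + 9×0 + 11×0 + 10×0 + 12×0 + 8×0 + 10×1 = 34
Fresno: 12×1 + 9×3 + 11×4 + 10×4 + 12×1 + 8×3 + 10×0 = 159
Austin: 12×4 + 9×2 + 11×3 + 10×2 + 12×2 + 8×1 + 10×3 = 181
Chicago: 12×0 + 9×1 + 11×1 + 10×1 + 12×3 + 8×4 + 10×4 = 138

Geneva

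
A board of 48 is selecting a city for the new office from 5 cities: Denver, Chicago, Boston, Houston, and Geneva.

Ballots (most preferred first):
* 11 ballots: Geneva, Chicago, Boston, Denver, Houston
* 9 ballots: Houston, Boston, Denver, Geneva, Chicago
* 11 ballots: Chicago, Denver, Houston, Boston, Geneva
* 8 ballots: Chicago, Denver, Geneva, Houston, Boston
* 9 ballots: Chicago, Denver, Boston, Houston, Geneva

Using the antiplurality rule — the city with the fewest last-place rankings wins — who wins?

Denver

Last-place votes: Denver 0, Chicago 9, Boston 8, Houston 11, Geneva 20.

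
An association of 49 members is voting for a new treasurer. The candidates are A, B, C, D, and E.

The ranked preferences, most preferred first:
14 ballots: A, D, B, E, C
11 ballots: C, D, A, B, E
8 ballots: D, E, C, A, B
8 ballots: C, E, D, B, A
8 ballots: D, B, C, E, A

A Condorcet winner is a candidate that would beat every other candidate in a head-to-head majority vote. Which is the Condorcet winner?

D vs A: 35–14
D vs B: 49–0
D vs C: 30–19
D vs E: 41–8
D beats every other candidate.

D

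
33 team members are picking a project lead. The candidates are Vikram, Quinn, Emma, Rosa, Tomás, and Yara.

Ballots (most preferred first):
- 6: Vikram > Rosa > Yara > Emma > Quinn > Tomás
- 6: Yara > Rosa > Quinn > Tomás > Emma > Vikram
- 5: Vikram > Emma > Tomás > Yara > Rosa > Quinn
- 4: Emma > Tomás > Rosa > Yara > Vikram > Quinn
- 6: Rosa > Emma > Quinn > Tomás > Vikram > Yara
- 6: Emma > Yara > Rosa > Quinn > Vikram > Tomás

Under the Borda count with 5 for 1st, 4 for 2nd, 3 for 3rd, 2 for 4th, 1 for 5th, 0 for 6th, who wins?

Rosa

Vikram: 6×5 + 6×0 + 5×5 + 4×1 + 6×1 + 6×1 = 71
Quinn: 6×1 + 6×3 + 5×0 + 4×0 + 6×3 + 6×2 = 54
Emma: 6×2 + 6×1 + 5×4 + 4×5 + 6×4 + 6×5 = 112
Rosa: 6×4 + 6×4 + 5×1 + 4×3 + 6×5 + 6×3 = 113
Tomás: 6×0 + 6×2 + 5×3 + 4×4 + 6×2 + 6×0 = 55
Yara: 6×3 + 6×5 + 5×2 + 4×2 + 6×0 + 6×4 = 90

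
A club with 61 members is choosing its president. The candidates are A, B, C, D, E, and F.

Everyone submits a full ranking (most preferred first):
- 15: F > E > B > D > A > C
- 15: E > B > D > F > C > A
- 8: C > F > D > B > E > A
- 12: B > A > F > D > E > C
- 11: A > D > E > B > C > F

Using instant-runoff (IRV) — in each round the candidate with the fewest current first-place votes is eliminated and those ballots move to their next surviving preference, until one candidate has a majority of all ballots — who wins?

Round 1: A 11, B 12, C 8, D 0, E 15, F 15. D eliminated.
Round 2: A 11, B 12, C 8, E 15, F 15. C eliminated.
Round 3: A 11, B 12, E 15, F 23. A eliminated.
Round 4: B 12, E 26, F 23. B eliminated.
Round 5: E 26, F 35. F has a majority (≥31).

F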